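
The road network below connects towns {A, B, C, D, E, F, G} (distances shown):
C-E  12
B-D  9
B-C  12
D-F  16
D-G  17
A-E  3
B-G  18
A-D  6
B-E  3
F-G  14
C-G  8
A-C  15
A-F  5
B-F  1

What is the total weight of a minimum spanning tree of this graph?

Kruskal: consider edges lightest-first.
B-F (1): add. Components now {A} {B,F} {C} {D} {E} {G}
A-E (3): add. Components now {A,E} {B,F} {C} {D} {G}
B-E (3): add. Components now {A,B,E,F} {C} {D} {G}
A-F (5): skip — A and F already connected.
A-D (6): add. Components now {A,B,D,E,F} {C} {G}
C-G (8): add. Components now {A,B,D,E,F} {C,G}
B-D (9): skip — B and D already connected.
B-C (12): add. Components now {A,B,C,D,E,F,G}
MST edges: B-F, A-E, B-E, A-D, C-G, B-C; total weight 1+3+3+6+8+12 = 33.

33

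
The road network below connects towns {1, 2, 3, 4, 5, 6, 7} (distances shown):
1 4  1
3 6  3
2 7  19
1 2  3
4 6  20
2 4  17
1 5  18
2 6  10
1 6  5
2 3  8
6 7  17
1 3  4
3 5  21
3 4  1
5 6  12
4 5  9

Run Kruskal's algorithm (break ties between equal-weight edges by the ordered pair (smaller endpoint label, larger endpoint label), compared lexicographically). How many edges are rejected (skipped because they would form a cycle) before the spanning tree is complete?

Kruskal: consider edges lightest-first.
1 4 (1): add — endpoints in different components.
3 4 (1): add — endpoints in different components.
1 2 (3): add — endpoints in different components.
3 6 (3): add — endpoints in different components.
1 3 (4): skip — 1 and 3 already connected.
1 6 (5): skip — 1 and 6 already connected.
2 3 (8): skip — 2 and 3 already connected.
4 5 (9): add — endpoints in different components.
2 6 (10): skip — 2 and 6 already connected.
5 6 (12): skip — 5 and 6 already connected.
2 4 (17): skip — 2 and 4 already connected.
6 7 (17): add — endpoints in different components.
Edges rejected before the tree was complete: 6.

6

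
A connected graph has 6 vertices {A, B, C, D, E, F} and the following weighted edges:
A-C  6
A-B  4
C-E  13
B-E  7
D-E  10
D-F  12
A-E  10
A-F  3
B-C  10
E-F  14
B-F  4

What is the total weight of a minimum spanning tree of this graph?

30

Prim's algorithm from E:
Step 1: frontier [B-E 7, A-E 10, D-E 10, C-E 13, E-F 14] → take B-E (7); add B.
Step 2: frontier [A-B 4, B-F 4, B-C 10, A-E 10, D-E 10, C-E 13, E-F 14] → take A-B (4); add A.
Step 3: frontier [A-F 3, A-C 6, B-F 4, B-C 10, D-E 10, C-E 13, E-F 14] → take A-F (3); add F.
Step 4: frontier [A-C 6, B-C 10, D-E 10, C-E 13, D-F 12] → take A-C (6); add C.
Step 5: frontier [D-E 10, D-F 12] → take D-E (10); add D.
MST edges: B-E, A-B, A-F, A-C, D-E; total weight 7+4+3+6+10 = 30.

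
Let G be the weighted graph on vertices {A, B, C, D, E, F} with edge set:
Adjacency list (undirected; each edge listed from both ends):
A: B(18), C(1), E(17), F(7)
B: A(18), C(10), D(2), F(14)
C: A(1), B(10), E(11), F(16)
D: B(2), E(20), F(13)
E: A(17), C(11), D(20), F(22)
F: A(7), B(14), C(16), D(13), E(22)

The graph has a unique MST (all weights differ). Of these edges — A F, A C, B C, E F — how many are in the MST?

3

Kruskal: consider edges lightest-first.
A C (1): add — endpoints in different components.
B D (2): add — endpoints in different components.
A F (7): add — endpoints in different components.
B C (10): add — endpoints in different components.
C E (11): add — endpoints in different components.
MST edge set: {A C, B D, A F, B C, C E}.
Of the listed edges, {A F, A C, B C} are in the MST → 3.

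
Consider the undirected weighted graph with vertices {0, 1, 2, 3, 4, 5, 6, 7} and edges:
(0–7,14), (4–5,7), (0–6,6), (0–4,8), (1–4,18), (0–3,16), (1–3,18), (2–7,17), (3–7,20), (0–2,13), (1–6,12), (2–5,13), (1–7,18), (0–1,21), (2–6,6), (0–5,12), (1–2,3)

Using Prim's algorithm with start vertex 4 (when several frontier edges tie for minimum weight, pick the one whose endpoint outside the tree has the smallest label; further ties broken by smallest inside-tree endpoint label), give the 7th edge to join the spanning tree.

Prim's algorithm from 4:
Step 1: cheapest edge leaving the tree is 4–5 (7); add 5.
Step 2: cheapest edge leaving the tree is 0–4 (8); add 0.
Step 3: cheapest edge leaving the tree is 0–6 (6); add 6.
Step 4: cheapest edge leaving the tree is 2–6 (6); add 2.
Step 5: cheapest edge leaving the tree is 1–2 (3); add 1.
Step 6: cheapest edge leaving the tree is 0–7 (14); add 7.
Step 7: cheapest edge leaving the tree is 0–3 (16); add 3.
The 7th edge added is 0–3.

0-3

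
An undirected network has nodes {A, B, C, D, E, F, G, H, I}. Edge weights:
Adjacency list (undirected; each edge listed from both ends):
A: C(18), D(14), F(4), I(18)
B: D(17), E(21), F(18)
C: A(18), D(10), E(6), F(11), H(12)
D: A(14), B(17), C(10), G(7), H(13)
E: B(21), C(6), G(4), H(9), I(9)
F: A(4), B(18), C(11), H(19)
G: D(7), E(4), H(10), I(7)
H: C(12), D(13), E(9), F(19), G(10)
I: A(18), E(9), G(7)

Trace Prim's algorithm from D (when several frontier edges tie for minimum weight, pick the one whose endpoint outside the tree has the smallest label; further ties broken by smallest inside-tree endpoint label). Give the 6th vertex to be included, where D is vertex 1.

Grow the tree from D using Prim:
Step 1: cheapest edge leaving the tree is D–G (7); add G.
Step 2: cheapest edge leaving the tree is E–G (4); add E.
Step 3: cheapest edge leaving the tree is C–E (6); add C.
Step 4: cheapest edge leaving the tree is G–I (7); add I.
Step 5: cheapest edge leaving the tree is E–H (9); add H.
Step 6: cheapest edge leaving the tree is C–F (11); add F.
Step 7: cheapest edge leaving the tree is A–F (4); add A.
Step 8: cheapest edge leaving the tree is B–D (17); add B.
Vertex order: D, G, E, C, I, H, F, A, B. The 6th vertex is H.

H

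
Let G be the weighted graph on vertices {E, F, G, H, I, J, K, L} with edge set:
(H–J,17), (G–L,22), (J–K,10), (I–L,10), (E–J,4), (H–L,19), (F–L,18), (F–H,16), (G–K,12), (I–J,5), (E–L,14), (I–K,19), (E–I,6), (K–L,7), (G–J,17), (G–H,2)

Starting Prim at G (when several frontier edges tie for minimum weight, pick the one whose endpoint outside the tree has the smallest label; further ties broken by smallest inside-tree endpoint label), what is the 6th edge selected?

E-J

Prim's algorithm from G:
Step 1: cheapest edge leaving the tree is G–H (2); add H.
Step 2: cheapest edge leaving the tree is G–K (12); add K.
Step 3: cheapest edge leaving the tree is K–L (7); add L.
Step 4: cheapest edge leaving the tree is I–L (10); add I.
Step 5: cheapest edge leaving the tree is I–J (5); add J.
Step 6: cheapest edge leaving the tree is E–J (4); add E.
Step 7: cheapest edge leaving the tree is F–H (16); add F.
The 6th edge added is E–J.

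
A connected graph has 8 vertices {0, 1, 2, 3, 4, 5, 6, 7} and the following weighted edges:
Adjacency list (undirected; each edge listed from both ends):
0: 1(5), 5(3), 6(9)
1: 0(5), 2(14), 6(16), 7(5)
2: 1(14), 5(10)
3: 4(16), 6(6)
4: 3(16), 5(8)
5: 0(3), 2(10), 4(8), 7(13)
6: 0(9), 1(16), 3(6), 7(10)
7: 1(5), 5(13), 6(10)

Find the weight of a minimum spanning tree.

Grow the tree from 0 using Prim:
Step 1: cheapest edge leaving the tree is 0—5 (3); add 5.
Step 2: cheapest edge leaving the tree is 0—1 (5); add 1.
Step 3: cheapest edge leaving the tree is 1—7 (5); add 7.
Step 4: cheapest edge leaving the tree is 4—5 (8); add 4.
Step 5: cheapest edge leaving the tree is 0—6 (9); add 6.
Step 6: cheapest edge leaving the tree is 3—6 (6); add 3.
Step 7: cheapest edge leaving the tree is 2—5 (10); add 2.
MST edges: 0—5, 0—1, 1—7, 4—5, 0—6, 3—6, 2—5; total weight 3+5+5+8+9+6+10 = 46.

46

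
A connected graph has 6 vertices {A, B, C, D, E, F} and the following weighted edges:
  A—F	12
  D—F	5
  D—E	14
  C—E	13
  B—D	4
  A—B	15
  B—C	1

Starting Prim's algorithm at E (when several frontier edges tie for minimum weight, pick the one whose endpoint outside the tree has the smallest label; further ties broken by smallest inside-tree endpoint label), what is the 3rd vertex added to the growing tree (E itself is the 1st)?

Grow the tree from E using Prim:
Step 1: cheapest edge leaving the tree is C—E (13); add C.
Step 2: cheapest edge leaving the tree is B—C (1); add B.
Step 3: cheapest edge leaving the tree is B—D (4); add D.
Step 4: cheapest edge leaving the tree is D—F (5); add F.
Step 5: cheapest edge leaving the tree is A—F (12); add A.
Vertex order: E, C, B, D, F, A. The 3rd vertex is B.

B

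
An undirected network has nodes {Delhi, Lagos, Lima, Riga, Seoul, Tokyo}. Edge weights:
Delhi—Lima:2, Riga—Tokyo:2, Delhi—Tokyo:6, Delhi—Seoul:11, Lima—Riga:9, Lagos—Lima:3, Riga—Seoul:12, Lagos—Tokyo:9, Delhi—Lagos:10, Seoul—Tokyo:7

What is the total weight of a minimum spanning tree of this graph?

20

Prim, starting at Delhi.
Step 1: frontier [Delhi—Lima 2, Delhi—Tokyo 6, Delhi—Lagos 10, Delhi—Seoul 11] → take Delhi—Lima (2); add Lima.
Step 2: frontier [Delhi—Tokyo 6, Delhi—Lagos 10, Delhi—Seoul 11, Lagos—Lima 3, Lima—Riga 9] → take Lagos—Lima (3); add Lagos.
Step 3: frontier [Delhi—Tokyo 6, Delhi—Seoul 11, Lagos—Tokyo 9, Lima—Riga 9] → take Delhi—Tokyo (6); add Tokyo.
Step 4: frontier [Delhi—Seoul 11, Lima—Riga 9, Riga—Tokyo 2, Seoul—Tokyo 7] → take Riga—Tokyo (2); add Riga.
Step 5: frontier [Delhi—Seoul 11, Riga—Seoul 12, Seoul—Tokyo 7] → take Seoul—Tokyo (7); add Seoul.
MST edges: Delhi—Lima, Lagos—Lima, Delhi—Tokyo, Riga—Tokyo, Seoul—Tokyo; total weight 2+3+6+2+7 = 20.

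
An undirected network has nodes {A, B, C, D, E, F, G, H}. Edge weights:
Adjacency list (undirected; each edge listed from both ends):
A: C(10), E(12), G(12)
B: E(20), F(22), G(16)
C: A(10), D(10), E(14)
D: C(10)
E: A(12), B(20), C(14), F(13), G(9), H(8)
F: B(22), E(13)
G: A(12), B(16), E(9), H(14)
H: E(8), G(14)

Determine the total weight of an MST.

Kruskal's algorithm — process edges by increasing weight (ties by edge label):
E—H (8): add — endpoints in different components.
E—G (9): add — endpoints in different components.
A—C (10): add — endpoints in different components.
C—D (10): add — endpoints in different components.
A—E (12): add — endpoints in different components.
A—G (12): skip — A and G already connected.
E—F (13): add — endpoints in different components.
C—E (14): skip — C and E already connected.
G—H (14): skip — G and H already connected.
B—G (16): add — endpoints in different components.
MST edges: E—H, E—G, A—C, C—D, A—E, E—F, B—G; total weight 8+9+10+10+12+13+16 = 78.

78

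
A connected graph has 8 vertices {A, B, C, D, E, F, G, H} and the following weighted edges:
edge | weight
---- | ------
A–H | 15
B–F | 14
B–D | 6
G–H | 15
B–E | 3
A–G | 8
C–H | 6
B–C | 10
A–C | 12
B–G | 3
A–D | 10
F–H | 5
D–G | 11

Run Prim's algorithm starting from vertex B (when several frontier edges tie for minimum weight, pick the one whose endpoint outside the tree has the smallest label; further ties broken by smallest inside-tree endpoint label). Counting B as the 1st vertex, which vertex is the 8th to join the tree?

F

Grow the tree from B using Prim:
Step 1: cheapest edge leaving the tree is B–E (3); add E.
Step 2: cheapest edge leaving the tree is B–G (3); add G.
Step 3: cheapest edge leaving the tree is B–D (6); add D.
Step 4: cheapest edge leaving the tree is A–G (8); add A.
Step 5: cheapest edge leaving the tree is B–C (10); add C.
Step 6: cheapest edge leaving the tree is C–H (6); add H.
Step 7: cheapest edge leaving the tree is F–H (5); add F.
Vertex order: B, E, G, D, A, C, H, F. The 8th vertex is F.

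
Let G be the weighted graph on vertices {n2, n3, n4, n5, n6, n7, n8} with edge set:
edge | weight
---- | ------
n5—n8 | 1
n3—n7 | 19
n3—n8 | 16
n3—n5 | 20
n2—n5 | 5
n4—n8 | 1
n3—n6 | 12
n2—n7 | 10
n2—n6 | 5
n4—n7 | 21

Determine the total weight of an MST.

34

Sort edges by weight, then run Kruskal:
n4—n8 (1): add. Components now {n2} {n6} {n3} {n7} {n4,n8} {n5}
n5—n8 (1): add. Components now {n2} {n6} {n3} {n7} {n4,n5,n8}
n2—n5 (5): add. Components now {n2,n4,n5,n8} {n6} {n3} {n7}
n2—n6 (5): add. Components now {n2,n4,n5,n6,n8} {n3} {n7}
n2—n7 (10): add. Components now {n2,n4,n5,n6,n7,n8} {n3}
n3—n6 (12): add. Components now {n2,n3,n4,n5,n6,n7,n8}
MST edges: n4—n8, n5—n8, n2—n5, n2—n6, n2—n7, n3—n6; total weight 1+1+5+5+10+12 = 34.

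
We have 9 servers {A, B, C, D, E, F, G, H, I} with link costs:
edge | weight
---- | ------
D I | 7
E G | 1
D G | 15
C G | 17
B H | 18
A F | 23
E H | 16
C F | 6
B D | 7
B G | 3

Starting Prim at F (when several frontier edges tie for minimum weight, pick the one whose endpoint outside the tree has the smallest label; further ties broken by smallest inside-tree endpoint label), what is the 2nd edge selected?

Prim, starting at F.
Step 1: frontier [C F 6, A F 23] → take C F (6); add C.
Step 2: frontier [C G 17, A F 23] → take C G (17); add G.
Step 3: frontier [A F 23, E G 1, B G 3, D G 15] → take E G (1); add E.
Step 4: frontier [E H 16, A F 23, B G 3, D G 15] → take B G (3); add B.
Step 5: frontier [B D 7, B H 18, E H 16, A F 23, D G 15] → take B D (7); add D.
Step 6: frontier [B H 18, D I 7, E H 16, A F 23] → take D I (7); add I.
Step 7: frontier [B H 18, E H 16, A F 23] → take E H (16); add H.
Step 8: frontier [A F 23] → take A F (23); add A.
The 2nd edge added is C G.

C-G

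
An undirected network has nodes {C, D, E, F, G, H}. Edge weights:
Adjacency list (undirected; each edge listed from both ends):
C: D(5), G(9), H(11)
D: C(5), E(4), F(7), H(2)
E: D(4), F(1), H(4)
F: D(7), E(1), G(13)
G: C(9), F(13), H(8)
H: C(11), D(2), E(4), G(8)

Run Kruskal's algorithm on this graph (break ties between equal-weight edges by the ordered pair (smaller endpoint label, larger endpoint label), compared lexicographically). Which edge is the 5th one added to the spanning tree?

Sort edges by weight, then run Kruskal:
E–F (1): add — endpoints in different components.
D–H (2): add — endpoints in different components.
D–E (4): add — endpoints in different components.
E–H (4): skip — E and H already connected.
C–D (5): add — endpoints in different components.
D–F (7): skip — D and F already connected.
G–H (8): add — endpoints in different components.
The 5th edge added is G–H.

G-H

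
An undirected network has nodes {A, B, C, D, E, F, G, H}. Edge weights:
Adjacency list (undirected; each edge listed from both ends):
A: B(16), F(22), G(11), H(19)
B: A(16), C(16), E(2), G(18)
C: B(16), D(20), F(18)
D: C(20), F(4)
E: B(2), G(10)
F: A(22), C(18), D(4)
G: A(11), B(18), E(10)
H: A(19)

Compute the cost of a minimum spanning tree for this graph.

80

Grow the tree from E using Prim:
Step 1: frontier [B—E 2, E—G 10] → take B—E (2); add B.
Step 2: frontier [A—B 16, B—C 16, B—G 18, E—G 10] → take E—G (10); add G.
Step 3: frontier [A—B 16, B—C 16, A—G 11] → take A—G (11); add A.
Step 4: frontier [A—H 19, A—F 22, B—C 16] → take B—C (16); add C.
Step 5: frontier [A—H 19, A—F 22, C—F 18, C—D 20] → take C—F (18); add F.
Step 6: frontier [A—H 19, C—D 20, D—F 4] → take D—F (4); add D.
Step 7: frontier [A—H 19] → take A—H (19); add H.
MST edges: B—E, E—G, A—G, B—C, C—F, D—F, A—H; total weight 2+10+11+16+18+4+19 = 80.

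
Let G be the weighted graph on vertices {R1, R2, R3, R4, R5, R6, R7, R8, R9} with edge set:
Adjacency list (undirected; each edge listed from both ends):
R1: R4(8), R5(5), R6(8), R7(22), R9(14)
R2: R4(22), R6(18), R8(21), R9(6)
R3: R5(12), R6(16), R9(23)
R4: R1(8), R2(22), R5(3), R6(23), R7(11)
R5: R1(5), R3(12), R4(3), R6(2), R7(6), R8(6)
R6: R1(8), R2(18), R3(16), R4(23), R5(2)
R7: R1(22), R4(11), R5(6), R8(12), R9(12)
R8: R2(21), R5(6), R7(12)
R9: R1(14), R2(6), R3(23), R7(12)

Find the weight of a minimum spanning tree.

Prim's algorithm from R9:
Step 1: cheapest edge leaving the tree is R2-R9 (6); add R2.
Step 2: cheapest edge leaving the tree is R7-R9 (12); add R7.
Step 3: cheapest edge leaving the tree is R5-R7 (6); add R5.
Step 4: cheapest edge leaving the tree is R5-R6 (2); add R6.
Step 5: cheapest edge leaving the tree is R4-R5 (3); add R4.
Step 6: cheapest edge leaving the tree is R1-R5 (5); add R1.
Step 7: cheapest edge leaving the tree is R5-R8 (6); add R8.
Step 8: cheapest edge leaving the tree is R3-R5 (12); add R3.
MST edges: R2-R9, R7-R9, R5-R7, R5-R6, R4-R5, R1-R5, R5-R8, R3-R5; total weight 6+12+6+2+3+5+6+12 = 52.

52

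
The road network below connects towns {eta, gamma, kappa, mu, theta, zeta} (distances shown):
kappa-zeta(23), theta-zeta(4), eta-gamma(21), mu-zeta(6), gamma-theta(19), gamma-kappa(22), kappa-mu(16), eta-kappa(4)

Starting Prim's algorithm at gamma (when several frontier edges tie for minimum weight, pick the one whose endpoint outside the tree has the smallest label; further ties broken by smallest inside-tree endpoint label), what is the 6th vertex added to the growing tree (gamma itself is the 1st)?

Prim, starting at gamma.
Step 1: cheapest edge leaving the tree is gamma-theta (19); add theta.
Step 2: cheapest edge leaving the tree is theta-zeta (4); add zeta.
Step 3: cheapest edge leaving the tree is mu-zeta (6); add mu.
Step 4: cheapest edge leaving the tree is kappa-mu (16); add kappa.
Step 5: cheapest edge leaving the tree is eta-kappa (4); add eta.
Vertex order: gamma, theta, zeta, mu, kappa, eta. The 6th vertex is eta.

eta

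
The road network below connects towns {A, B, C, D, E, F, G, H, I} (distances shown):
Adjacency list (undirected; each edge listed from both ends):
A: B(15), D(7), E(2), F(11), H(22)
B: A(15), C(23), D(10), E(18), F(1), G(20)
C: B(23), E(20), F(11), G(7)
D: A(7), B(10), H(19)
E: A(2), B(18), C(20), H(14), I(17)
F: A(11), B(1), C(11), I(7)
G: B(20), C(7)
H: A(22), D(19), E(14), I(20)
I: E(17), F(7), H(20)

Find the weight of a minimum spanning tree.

59

Sort edges by weight, then run Kruskal:
B-F (1): add — endpoints in different components.
A-E (2): add — endpoints in different components.
A-D (7): add — endpoints in different components.
C-G (7): add — endpoints in different components.
F-I (7): add — endpoints in different components.
B-D (10): add — endpoints in different components.
A-F (11): skip — A and F already connected.
C-F (11): add — endpoints in different components.
E-H (14): add — endpoints in different components.
MST edges: B-F, A-E, A-D, C-G, F-I, B-D, C-F, E-H; total weight 1+2+7+7+7+10+11+14 = 59.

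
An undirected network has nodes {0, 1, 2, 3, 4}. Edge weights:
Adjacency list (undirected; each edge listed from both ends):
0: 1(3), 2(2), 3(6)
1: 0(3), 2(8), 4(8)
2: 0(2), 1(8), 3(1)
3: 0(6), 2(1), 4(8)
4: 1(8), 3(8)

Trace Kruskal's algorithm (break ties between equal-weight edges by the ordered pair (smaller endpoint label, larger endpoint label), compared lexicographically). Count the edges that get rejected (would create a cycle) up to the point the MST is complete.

2

Sort edges by weight, then run Kruskal:
2—3 (1): add — endpoints in different components.
0—2 (2): add — endpoints in different components.
0—1 (3): add — endpoints in different components.
0—3 (6): skip — 0 and 3 already connected.
1—2 (8): skip — 1 and 2 already connected.
1—4 (8): add — endpoints in different components.
Edges rejected before the tree was complete: 2.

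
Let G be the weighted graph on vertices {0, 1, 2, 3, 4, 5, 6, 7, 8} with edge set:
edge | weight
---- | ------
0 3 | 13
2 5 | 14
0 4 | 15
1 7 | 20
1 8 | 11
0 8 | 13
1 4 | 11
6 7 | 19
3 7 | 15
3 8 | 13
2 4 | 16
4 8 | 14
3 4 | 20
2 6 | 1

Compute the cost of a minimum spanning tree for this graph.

Kruskal's algorithm — process edges by increasing weight (ties by edge label):
2 6 (1): add — endpoints in different components.
1 4 (11): add — endpoints in different components.
1 8 (11): add — endpoints in different components.
0 3 (13): add — endpoints in different components.
0 8 (13): add — endpoints in different components.
3 8 (13): skip — 3 and 8 already connected.
2 5 (14): add — endpoints in different components.
4 8 (14): skip — 4 and 8 already connected.
0 4 (15): skip — 0 and 4 already connected.
3 7 (15): add — endpoints in different components.
2 4 (16): add — endpoints in different components.
MST edges: 2 6, 1 4, 1 8, 0 3, 0 8, 2 5, 3 7, 2 4; total weight 1+11+11+13+13+14+15+16 = 94.

94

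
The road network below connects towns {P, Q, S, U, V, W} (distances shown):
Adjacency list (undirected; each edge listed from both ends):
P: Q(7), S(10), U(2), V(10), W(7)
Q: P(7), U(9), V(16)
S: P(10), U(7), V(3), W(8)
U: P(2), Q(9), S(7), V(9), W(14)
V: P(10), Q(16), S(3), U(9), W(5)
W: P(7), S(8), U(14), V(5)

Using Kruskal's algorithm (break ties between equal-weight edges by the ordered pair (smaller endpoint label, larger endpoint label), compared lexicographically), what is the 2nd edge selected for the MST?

S-V

Kruskal: consider edges lightest-first.
P-U (2): add — endpoints in different components.
S-V (3): add — endpoints in different components.
V-W (5): add — endpoints in different components.
P-Q (7): add — endpoints in different components.
P-W (7): add — endpoints in different components.
The 2nd edge added is S-V.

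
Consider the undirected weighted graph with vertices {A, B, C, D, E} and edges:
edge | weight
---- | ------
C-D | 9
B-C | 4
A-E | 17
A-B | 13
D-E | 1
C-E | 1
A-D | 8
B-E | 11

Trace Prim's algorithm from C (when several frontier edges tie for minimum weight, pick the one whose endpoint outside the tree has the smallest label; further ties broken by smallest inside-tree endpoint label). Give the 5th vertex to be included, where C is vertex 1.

A

Prim's algorithm from C:
Step 1: cheapest edge leaving the tree is C-E (1); add E.
Step 2: cheapest edge leaving the tree is D-E (1); add D.
Step 3: cheapest edge leaving the tree is B-C (4); add B.
Step 4: cheapest edge leaving the tree is A-D (8); add A.
Vertex order: C, E, D, B, A. The 5th vertex is A.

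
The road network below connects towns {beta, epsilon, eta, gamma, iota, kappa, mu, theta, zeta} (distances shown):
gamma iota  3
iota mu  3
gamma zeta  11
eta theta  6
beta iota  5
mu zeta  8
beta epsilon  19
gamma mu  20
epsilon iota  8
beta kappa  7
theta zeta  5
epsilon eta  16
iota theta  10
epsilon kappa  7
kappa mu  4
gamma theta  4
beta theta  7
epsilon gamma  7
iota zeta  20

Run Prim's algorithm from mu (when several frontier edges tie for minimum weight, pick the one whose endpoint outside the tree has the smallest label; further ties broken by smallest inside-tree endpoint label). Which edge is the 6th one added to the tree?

Grow the tree from mu using Prim:
Step 1: cheapest edge leaving the tree is iota mu (3); add iota.
Step 2: cheapest edge leaving the tree is gamma iota (3); add gamma.
Step 3: cheapest edge leaving the tree is kappa mu (4); add kappa.
Step 4: cheapest edge leaving the tree is gamma theta (4); add theta.
Step 5: cheapest edge leaving the tree is beta iota (5); add beta.
Step 6: cheapest edge leaving the tree is theta zeta (5); add zeta.
Step 7: cheapest edge leaving the tree is eta theta (6); add eta.
Step 8: cheapest edge leaving the tree is epsilon gamma (7); add epsilon.
The 6th edge added is theta zeta.

theta-zeta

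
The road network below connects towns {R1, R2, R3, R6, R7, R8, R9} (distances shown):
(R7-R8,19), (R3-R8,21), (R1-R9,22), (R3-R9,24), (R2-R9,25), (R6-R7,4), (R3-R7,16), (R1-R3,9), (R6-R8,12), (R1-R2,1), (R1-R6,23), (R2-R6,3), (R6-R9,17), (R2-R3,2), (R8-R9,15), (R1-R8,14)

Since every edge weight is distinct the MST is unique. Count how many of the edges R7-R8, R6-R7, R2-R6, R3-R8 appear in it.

Kruskal's algorithm — process edges by increasing weight (ties by edge label):
R1-R2 (1): add — endpoints in different components.
R2-R3 (2): add — endpoints in different components.
R2-R6 (3): add — endpoints in different components.
R6-R7 (4): add — endpoints in different components.
R1-R3 (9): skip — R3 and R1 already connected.
R6-R8 (12): add — endpoints in different components.
R1-R8 (14): skip — R8 and R1 already connected.
R8-R9 (15): add — endpoints in different components.
MST edge set: {R1-R2, R2-R3, R2-R6, R6-R7, R6-R8, R8-R9}.
Of the listed edges, {R6-R7, R2-R6} are in the MST → 2.

2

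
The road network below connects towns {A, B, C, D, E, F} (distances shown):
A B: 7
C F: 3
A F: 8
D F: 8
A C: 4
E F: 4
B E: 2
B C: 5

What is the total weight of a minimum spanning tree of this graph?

Kruskal: consider edges lightest-first.
B E (2): add — endpoints in different components.
C F (3): add — endpoints in different components.
A C (4): add — endpoints in different components.
E F (4): add — endpoints in different components.
B C (5): skip — B and C already connected.
A B (7): skip — A and B already connected.
A F (8): skip — A and F already connected.
D F (8): add — endpoints in different components.
MST edges: B E, C F, A C, E F, D F; total weight 2+3+4+4+8 = 21.

21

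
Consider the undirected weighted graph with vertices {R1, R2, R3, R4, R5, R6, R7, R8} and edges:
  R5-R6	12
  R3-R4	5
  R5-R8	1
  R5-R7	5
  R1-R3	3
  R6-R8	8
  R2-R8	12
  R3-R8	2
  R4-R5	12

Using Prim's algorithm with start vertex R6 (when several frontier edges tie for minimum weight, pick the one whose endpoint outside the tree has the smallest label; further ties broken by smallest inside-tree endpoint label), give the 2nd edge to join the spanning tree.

R5-R8

Grow the tree from R6 using Prim:
Step 1: frontier [R6-R8 8, R5-R6 12] → take R6-R8 (8); add R8.
Step 2: frontier [R5-R6 12, R5-R8 1, R3-R8 2, R2-R8 12] → take R5-R8 (1); add R5.
Step 3: frontier [R5-R7 5, R4-R5 12, R3-R8 2, R2-R8 12] → take R3-R8 (2); add R3.
Step 4: frontier [R1-R3 3, R3-R4 5, R5-R7 5, R4-R5 12, R2-R8 12] → take R1-R3 (3); add R1.
Step 5: frontier [R3-R4 5, R5-R7 5, R4-R5 12, R2-R8 12] → take R3-R4 (5); add R4.
Step 6: frontier [R5-R7 5, R2-R8 12] → take R5-R7 (5); add R7.
Step 7: frontier [R2-R8 12] → take R2-R8 (12); add R2.
The 2nd edge added is R5-R8.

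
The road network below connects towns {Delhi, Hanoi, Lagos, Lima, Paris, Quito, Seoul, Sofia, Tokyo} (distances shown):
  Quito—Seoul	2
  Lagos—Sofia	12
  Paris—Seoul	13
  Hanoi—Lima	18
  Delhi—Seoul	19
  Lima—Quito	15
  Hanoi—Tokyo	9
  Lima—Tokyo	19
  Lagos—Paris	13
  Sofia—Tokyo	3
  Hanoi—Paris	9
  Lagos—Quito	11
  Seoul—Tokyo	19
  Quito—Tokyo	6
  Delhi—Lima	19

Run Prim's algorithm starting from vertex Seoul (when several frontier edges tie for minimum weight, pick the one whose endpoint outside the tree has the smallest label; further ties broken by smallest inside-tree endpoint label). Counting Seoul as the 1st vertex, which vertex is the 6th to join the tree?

Grow the tree from Seoul using Prim:
Step 1: cheapest edge leaving the tree is Quito—Seoul (2); add Quito.
Step 2: cheapest edge leaving the tree is Quito—Tokyo (6); add Tokyo.
Step 3: cheapest edge leaving the tree is Sofia—Tokyo (3); add Sofia.
Step 4: cheapest edge leaving the tree is Hanoi—Tokyo (9); add Hanoi.
Step 5: cheapest edge leaving the tree is Hanoi—Paris (9); add Paris.
Step 6: cheapest edge leaving the tree is Lagos—Quito (11); add Lagos.
Step 7: cheapest edge leaving the tree is Lima—Quito (15); add Lima.
Step 8: cheapest edge leaving the tree is Delhi—Lima (19); add Delhi.
Vertex order: Seoul, Quito, Tokyo, Sofia, Hanoi, Paris, Lagos, Lima, Delhi. The 6th vertex is Paris.

Paris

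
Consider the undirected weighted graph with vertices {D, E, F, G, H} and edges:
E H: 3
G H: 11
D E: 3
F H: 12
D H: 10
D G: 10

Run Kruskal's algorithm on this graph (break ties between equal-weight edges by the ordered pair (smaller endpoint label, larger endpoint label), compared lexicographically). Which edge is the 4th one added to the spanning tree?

Sort edges by weight, then run Kruskal:
D E (3): add. Components now {D,E} {F} {G} {H}
E H (3): add. Components now {D,E,H} {F} {G}
D G (10): add. Components now {D,E,G,H} {F}
D H (10): skip — D and H already connected.
G H (11): skip — G and H already connected.
F H (12): add. Components now {D,E,F,G,H}
The 4th edge added is F H.

F-H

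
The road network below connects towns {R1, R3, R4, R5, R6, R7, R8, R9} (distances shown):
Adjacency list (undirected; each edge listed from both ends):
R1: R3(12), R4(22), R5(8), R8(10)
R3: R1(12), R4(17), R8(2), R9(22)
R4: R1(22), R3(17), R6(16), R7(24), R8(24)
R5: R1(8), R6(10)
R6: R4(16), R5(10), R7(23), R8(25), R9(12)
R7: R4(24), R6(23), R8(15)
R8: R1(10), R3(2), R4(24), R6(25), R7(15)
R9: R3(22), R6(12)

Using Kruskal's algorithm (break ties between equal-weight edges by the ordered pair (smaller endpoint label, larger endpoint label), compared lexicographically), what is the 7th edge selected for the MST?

Sort edges by weight, then run Kruskal:
R3–R8 (2): add — endpoints in different components.
R1–R5 (8): add — endpoints in different components.
R1–R8 (10): add — endpoints in different components.
R5–R6 (10): add — endpoints in different components.
R1–R3 (12): skip — R1 and R3 already connected.
R6–R9 (12): add — endpoints in different components.
R7–R8 (15): add — endpoints in different components.
R4–R6 (16): add — endpoints in different components.
The 7th edge added is R4–R6.

R4-R6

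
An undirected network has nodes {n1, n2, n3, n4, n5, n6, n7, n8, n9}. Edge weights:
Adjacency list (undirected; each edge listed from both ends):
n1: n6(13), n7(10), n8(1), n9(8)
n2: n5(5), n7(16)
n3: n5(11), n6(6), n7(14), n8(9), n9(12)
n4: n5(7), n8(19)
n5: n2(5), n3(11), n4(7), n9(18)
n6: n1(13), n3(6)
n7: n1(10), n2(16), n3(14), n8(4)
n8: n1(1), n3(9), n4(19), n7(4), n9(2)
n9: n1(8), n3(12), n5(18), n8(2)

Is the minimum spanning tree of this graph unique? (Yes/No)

Yes

Kruskal's algorithm — process edges by increasing weight (ties by edge label):
n1 n8 (1): add — endpoints in different components.
n8 n9 (2): add — endpoints in different components.
n7 n8 (4): add — endpoints in different components.
n2 n5 (5): add — endpoints in different components.
n3 n6 (6): add — endpoints in different components.
n4 n5 (7): add — endpoints in different components.
n1 n9 (8): skip — n9 and n1 already connected.
n3 n8 (9): add — endpoints in different components.
n1 n7 (10): skip — n1 and n7 already connected.
n3 n5 (11): add — endpoints in different components.
Every non-tree edge has weight strictly greater than the heaviest edge on the tree path between its endpoints, so the MST is unique.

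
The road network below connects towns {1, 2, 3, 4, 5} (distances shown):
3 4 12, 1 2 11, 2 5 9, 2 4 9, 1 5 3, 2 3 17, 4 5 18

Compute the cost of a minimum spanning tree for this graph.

33

Kruskal's algorithm — process edges by increasing weight (ties by edge label):
1 5 (3): add. Components now {1,5} {2} {3} {4}
2 4 (9): add. Components now {1,5} {2,4} {3}
2 5 (9): add. Components now {1,2,4,5} {3}
1 2 (11): skip — 1 and 2 already connected.
3 4 (12): add. Components now {1,2,3,4,5}
MST edges: 1 5, 2 4, 2 5, 3 4; total weight 3+9+9+12 = 33.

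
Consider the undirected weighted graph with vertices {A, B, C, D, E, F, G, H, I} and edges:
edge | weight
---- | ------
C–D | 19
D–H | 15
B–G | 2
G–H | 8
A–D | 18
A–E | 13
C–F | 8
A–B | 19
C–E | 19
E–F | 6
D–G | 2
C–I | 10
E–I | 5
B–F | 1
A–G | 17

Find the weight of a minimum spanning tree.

Sort edges by weight, then run Kruskal:
B–F (1): add — endpoints in different components.
B–G (2): add — endpoints in different components.
D–G (2): add — endpoints in different components.
E–I (5): add — endpoints in different components.
E–F (6): add — endpoints in different components.
C–F (8): add — endpoints in different components.
G–H (8): add — endpoints in different components.
C–I (10): skip — C and I already connected.
A–E (13): add — endpoints in different components.
MST edges: B–F, B–G, D–G, E–I, E–F, C–F, G–H, A–E; total weight 1+2+2+5+6+8+8+13 = 45.

45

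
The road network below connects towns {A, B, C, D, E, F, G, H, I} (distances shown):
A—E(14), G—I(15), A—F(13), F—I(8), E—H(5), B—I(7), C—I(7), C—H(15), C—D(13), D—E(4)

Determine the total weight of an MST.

72

Grow the tree from C using Prim:
Step 1: cheapest edge leaving the tree is C—I (7); add I.
Step 2: cheapest edge leaving the tree is B—I (7); add B.
Step 3: cheapest edge leaving the tree is F—I (8); add F.
Step 4: cheapest edge leaving the tree is A—F (13); add A.
Step 5: cheapest edge leaving the tree is C—D (13); add D.
Step 6: cheapest edge leaving the tree is D—E (4); add E.
Step 7: cheapest edge leaving the tree is E—H (5); add H.
Step 8: cheapest edge leaving the tree is G—I (15); add G.
MST edges: C—I, B—I, F—I, A—F, C—D, D—E, E—H, G—I; total weight 7+7+8+13+13+4+5+15 = 72.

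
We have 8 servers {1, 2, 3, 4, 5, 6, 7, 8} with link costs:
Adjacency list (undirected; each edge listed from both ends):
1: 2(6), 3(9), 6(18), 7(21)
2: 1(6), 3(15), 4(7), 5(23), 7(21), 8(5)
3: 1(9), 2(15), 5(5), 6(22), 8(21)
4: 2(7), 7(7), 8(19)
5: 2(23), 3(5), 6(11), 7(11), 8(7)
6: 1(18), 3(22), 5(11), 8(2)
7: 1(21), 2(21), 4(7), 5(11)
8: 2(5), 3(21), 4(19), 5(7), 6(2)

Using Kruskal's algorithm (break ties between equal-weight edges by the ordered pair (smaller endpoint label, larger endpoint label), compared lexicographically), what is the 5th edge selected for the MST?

2-4

Kruskal: consider edges lightest-first.
6 8 (2): add — endpoints in different components.
2 8 (5): add — endpoints in different components.
3 5 (5): add — endpoints in different components.
1 2 (6): add — endpoints in different components.
2 4 (7): add — endpoints in different components.
4 7 (7): add — endpoints in different components.
5 8 (7): add — endpoints in different components.
The 5th edge added is 2 4.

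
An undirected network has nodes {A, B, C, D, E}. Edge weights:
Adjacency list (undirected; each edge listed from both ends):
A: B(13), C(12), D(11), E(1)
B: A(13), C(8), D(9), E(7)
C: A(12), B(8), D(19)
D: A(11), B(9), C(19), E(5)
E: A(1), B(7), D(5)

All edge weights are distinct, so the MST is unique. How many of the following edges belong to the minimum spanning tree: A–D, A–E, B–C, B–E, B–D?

Kruskal: consider edges lightest-first.
A–E (1): add. Components now {A,E} {B} {C} {D}
D–E (5): add. Components now {A,D,E} {B} {C}
B–E (7): add. Components now {A,B,D,E} {C}
B–C (8): add. Components now {A,B,C,D,E}
MST edge set: {A–E, D–E, B–E, B–C}.
Of the listed edges, {A–E, B–C, B–E} are in the MST → 3.

3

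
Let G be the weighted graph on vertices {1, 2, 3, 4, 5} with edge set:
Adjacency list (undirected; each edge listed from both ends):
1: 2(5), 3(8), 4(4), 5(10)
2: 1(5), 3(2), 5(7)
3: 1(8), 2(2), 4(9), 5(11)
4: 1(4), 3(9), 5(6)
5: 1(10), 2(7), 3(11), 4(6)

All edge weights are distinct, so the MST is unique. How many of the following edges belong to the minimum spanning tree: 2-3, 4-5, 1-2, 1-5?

Kruskal's algorithm — process edges by increasing weight (ties by edge label):
2-3 (2): add — endpoints in different components.
1-4 (4): add — endpoints in different components.
1-2 (5): add — endpoints in different components.
4-5 (6): add — endpoints in different components.
MST edge set: {2-3, 1-4, 1-2, 4-5}.
Of the listed edges, {2-3, 4-5, 1-2} are in the MST → 3.

3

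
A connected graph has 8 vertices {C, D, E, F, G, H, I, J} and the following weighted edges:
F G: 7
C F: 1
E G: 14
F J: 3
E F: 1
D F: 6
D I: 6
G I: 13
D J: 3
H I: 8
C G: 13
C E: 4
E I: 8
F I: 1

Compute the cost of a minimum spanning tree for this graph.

Grow the tree from I using Prim:
Step 1: cheapest edge leaving the tree is F I (1); add F.
Step 2: cheapest edge leaving the tree is C F (1); add C.
Step 3: cheapest edge leaving the tree is E F (1); add E.
Step 4: cheapest edge leaving the tree is F J (3); add J.
Step 5: cheapest edge leaving the tree is D J (3); add D.
Step 6: cheapest edge leaving the tree is F G (7); add G.
Step 7: cheapest edge leaving the tree is H I (8); add H.
MST edges: F I, C F, E F, F J, D J, F G, H I; total weight 1+1+1+3+3+7+8 = 24.

24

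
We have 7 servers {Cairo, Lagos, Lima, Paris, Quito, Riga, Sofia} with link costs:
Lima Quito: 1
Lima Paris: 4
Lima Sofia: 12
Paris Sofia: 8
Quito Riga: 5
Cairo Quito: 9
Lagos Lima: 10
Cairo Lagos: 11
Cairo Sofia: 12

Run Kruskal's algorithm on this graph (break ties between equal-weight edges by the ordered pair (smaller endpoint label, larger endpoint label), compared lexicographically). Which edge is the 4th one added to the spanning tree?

Kruskal: consider edges lightest-first.
Lima Quito (1): add. Components now {Lima,Quito} {Sofia} {Lagos} {Paris} {Riga} {Cairo}
Lima Paris (4): add. Components now {Lima,Paris,Quito} {Sofia} {Lagos} {Riga} {Cairo}
Quito Riga (5): add. Components now {Lima,Paris,Quito,Riga} {Sofia} {Lagos} {Cairo}
Paris Sofia (8): add. Components now {Lima,Paris,Quito,Riga,Sofia} {Lagos} {Cairo}
Cairo Quito (9): add. Components now {Cairo,Lima,Paris,Quito,Riga,Sofia} {Lagos}
Lagos Lima (10): add. Components now {Cairo,Lagos,Lima,Paris,Quito,Riga,Sofia}
The 4th edge added is Paris Sofia.

Paris-Sofia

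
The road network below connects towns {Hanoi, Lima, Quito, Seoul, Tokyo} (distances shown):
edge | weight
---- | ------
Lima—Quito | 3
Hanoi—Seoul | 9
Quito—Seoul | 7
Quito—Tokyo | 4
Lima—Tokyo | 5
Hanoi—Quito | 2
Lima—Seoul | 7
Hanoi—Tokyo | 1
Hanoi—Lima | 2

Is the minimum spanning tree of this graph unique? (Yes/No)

Kruskal's algorithm — process edges by increasing weight (ties by edge label):
Hanoi—Tokyo (1): add — endpoints in different components.
Hanoi—Lima (2): add — endpoints in different components.
Hanoi—Quito (2): add — endpoints in different components.
Lima—Quito (3): skip — Lima and Quito already connected.
Quito—Tokyo (4): skip — Quito and Tokyo already connected.
Lima—Tokyo (5): skip — Lima and Tokyo already connected.
Lima—Seoul (7): add — endpoints in different components.
Non-tree edge Quito—Seoul has weight 7, equal to the heaviest edge on its tree cycle — swapping gives another MST of the same weight. Not unique.

No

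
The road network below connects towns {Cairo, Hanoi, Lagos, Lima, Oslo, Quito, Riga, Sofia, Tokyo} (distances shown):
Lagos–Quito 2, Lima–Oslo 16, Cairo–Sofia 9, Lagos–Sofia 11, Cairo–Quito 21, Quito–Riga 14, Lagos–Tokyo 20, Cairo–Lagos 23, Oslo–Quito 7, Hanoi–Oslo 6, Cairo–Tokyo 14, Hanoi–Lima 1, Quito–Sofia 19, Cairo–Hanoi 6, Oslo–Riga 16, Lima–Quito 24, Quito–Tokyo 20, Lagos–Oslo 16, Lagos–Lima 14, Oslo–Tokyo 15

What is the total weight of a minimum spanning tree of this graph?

Kruskal: consider edges lightest-first.
Hanoi–Lima (1): add — endpoints in different components.
Lagos–Quito (2): add — endpoints in different components.
Cairo–Hanoi (6): add — endpoints in different components.
Hanoi–Oslo (6): add — endpoints in different components.
Oslo–Quito (7): add — endpoints in different components.
Cairo–Sofia (9): add — endpoints in different components.
Lagos–Sofia (11): skip — Sofia and Lagos already connected.
Cairo–Tokyo (14): add — endpoints in different components.
Lagos–Lima (14): skip — Lagos and Lima already connected.
Quito–Riga (14): add — endpoints in different components.
MST edges: Hanoi–Lima, Lagos–Quito, Cairo–Hanoi, Hanoi–Oslo, Oslo–Quito, Cairo–Sofia, Cairo–Tokyo, Quito–Riga; total weight 1+2+6+6+7+9+14+14 = 59.

59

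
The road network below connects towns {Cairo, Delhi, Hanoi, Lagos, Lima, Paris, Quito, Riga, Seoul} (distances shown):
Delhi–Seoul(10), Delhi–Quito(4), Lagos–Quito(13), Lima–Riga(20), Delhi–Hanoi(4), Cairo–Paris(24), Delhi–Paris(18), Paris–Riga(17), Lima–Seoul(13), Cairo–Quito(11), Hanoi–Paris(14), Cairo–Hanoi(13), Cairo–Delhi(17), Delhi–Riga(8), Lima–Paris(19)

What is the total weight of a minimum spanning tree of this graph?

Prim's algorithm from Lagos:
Step 1: cheapest edge leaving the tree is Lagos–Quito (13); add Quito.
Step 2: cheapest edge leaving the tree is Delhi–Quito (4); add Delhi.
Step 3: cheapest edge leaving the tree is Delhi–Hanoi (4); add Hanoi.
Step 4: cheapest edge leaving the tree is Delhi–Riga (8); add Riga.
Step 5: cheapest edge leaving the tree is Delhi–Seoul (10); add Seoul.
Step 6: cheapest edge leaving the tree is Cairo–Quito (11); add Cairo.
Step 7: cheapest edge leaving the tree is Lima–Seoul (13); add Lima.
Step 8: cheapest edge leaving the tree is Hanoi–Paris (14); add Paris.
MST edges: Lagos–Quito, Delhi–Quito, Delhi–Hanoi, Delhi–Riga, Delhi–Seoul, Cairo–Quito, Lima–Seoul, Hanoi–Paris; total weight 13+4+4+8+10+11+13+14 = 77.

77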